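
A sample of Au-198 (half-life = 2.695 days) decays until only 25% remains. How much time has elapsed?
t = t½ × log₂(N₀/N) = 5.39 days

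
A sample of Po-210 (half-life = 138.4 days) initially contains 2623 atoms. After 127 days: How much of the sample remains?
N = N₀(1/2)^(t/t½) = 1389 atoms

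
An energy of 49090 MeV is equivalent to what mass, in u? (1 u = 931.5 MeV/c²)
m = E/c² = 52.7 u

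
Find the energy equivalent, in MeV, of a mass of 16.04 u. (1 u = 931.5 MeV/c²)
E = mc² = 14940 MeV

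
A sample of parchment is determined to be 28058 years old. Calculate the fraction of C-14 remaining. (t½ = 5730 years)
N/N₀ = (1/2)^(t/t½) = 0.03357 = 3.36%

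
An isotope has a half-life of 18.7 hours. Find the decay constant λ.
λ = ln(2)/t½ = 0.03707 hour⁻¹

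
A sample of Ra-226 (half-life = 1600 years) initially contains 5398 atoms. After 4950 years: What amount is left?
N = N₀(1/2)^(t/t½) = 632.3 atoms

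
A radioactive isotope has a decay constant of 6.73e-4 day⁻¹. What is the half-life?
t½ = ln(2)/λ = 1030 days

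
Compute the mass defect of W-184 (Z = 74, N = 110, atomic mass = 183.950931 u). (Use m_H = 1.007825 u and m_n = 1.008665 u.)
Δm = Z·m_H + N·m_n − M = 1.581 u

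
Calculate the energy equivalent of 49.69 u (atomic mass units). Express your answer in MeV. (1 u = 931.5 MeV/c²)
E = mc² = 46290 MeV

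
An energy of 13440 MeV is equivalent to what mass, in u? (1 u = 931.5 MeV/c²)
m = E/c² = 14.43 u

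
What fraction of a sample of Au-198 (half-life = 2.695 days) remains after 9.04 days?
N/N₀ = (1/2)^(t/t½) = 0.09778 = 9.78%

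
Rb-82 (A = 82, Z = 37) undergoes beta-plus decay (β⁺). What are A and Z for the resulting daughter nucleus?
Daughter: A = 82, Z = 36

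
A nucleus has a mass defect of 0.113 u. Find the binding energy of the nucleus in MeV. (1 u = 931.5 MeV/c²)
B.E. = Δm × 931.5 = 105.3 MeV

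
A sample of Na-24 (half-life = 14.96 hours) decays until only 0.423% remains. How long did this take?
t = t½ × log₂(N₀/N) = 118 hours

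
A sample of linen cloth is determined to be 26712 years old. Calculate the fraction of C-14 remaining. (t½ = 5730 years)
N/N₀ = (1/2)^(t/t½) = 0.03951 = 3.95%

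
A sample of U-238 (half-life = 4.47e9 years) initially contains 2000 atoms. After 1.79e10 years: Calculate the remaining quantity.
N = N₀(1/2)^(t/t½) = 124.6 atoms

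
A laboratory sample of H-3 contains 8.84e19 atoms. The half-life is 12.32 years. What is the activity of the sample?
A = λN = 4.974e18 decays/year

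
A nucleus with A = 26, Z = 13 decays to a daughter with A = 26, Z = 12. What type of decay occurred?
ΔA = 0, ΔZ = -1 ⇒ beta-plus decay (β⁺) or electron capture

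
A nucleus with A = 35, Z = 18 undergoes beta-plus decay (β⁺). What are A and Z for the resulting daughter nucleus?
Daughter: A = 35, Z = 17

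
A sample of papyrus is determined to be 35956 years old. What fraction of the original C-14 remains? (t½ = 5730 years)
N/N₀ = (1/2)^(t/t½) = 0.01291 = 1.29%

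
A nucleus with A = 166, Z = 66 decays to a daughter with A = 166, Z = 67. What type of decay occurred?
ΔA = 0, ΔZ = +1 ⇒ beta-minus decay (β⁻)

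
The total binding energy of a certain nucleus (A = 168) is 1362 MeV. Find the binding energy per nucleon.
B.E./A = 1362/168 = 8.107 MeV/nucleon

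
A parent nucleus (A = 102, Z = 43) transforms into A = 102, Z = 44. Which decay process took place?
ΔA = 0, ΔZ = +1 ⇒ beta-minus decay (β⁻)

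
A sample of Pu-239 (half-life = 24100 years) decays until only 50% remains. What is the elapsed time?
t = t½ × log₂(N₀/N) = 24100 years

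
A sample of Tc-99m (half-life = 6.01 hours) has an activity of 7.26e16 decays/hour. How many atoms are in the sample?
N = A/λ = 6.295e17 atoms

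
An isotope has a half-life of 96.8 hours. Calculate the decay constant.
λ = ln(2)/t½ = 0.007161 hour⁻¹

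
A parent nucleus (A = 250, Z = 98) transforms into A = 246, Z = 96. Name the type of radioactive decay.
ΔA = -4, ΔZ = -2 ⇒ alpha decay (α)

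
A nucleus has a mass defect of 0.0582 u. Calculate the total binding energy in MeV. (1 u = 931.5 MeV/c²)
B.E. = Δm × 931.5 = 54.21 MeV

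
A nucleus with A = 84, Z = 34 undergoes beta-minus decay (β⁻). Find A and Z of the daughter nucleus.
Daughter: A = 84, Z = 35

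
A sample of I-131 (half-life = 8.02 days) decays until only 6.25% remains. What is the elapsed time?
t = t½ × log₂(N₀/N) = 32.08 days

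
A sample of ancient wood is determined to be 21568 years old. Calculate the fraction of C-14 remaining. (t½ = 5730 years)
N/N₀ = (1/2)^(t/t½) = 0.07361 = 7.36%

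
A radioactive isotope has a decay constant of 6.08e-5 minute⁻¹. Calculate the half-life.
t½ = ln(2)/λ = 11400 minutes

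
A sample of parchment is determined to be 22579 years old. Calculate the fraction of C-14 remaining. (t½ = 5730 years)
N/N₀ = (1/2)^(t/t½) = 0.06513 = 6.51%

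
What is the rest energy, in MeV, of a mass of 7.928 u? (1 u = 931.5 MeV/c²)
E = mc² = 7385 MeV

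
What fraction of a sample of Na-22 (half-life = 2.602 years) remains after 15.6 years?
N/N₀ = (1/2)^(t/t½) = 0.01568 = 1.57%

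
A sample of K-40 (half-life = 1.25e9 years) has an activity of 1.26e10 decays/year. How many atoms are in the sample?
N = A/λ = 2.272e19 atoms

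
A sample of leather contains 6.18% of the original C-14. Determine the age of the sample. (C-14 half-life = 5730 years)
Age = t½ × log₂(1/ratio) = 23010 years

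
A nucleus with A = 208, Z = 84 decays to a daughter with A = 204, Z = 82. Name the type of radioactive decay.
ΔA = -4, ΔZ = -2 ⇒ alpha decay (α)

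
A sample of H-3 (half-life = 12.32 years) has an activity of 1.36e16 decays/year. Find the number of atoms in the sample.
N = A/λ = 2.417e17 atoms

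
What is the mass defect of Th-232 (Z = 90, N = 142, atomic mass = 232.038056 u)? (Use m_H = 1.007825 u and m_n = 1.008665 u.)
Δm = Z·m_H + N·m_n − M = 1.897 u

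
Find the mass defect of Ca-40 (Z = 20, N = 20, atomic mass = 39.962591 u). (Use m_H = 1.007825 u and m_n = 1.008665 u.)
Δm = Z·m_H + N·m_n − M = 0.3672 u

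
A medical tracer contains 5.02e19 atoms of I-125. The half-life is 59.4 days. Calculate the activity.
A = λN = 5.858e17 decays/day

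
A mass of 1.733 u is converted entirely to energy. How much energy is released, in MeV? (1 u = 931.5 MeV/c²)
E = mc² = 1614 MeV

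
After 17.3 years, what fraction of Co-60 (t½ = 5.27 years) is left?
N/N₀ = (1/2)^(t/t½) = 0.1028 = 10.3%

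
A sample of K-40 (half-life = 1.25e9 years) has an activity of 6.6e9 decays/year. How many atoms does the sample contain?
N = A/λ = 1.19e19 atoms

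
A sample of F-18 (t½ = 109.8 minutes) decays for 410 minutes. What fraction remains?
N/N₀ = (1/2)^(t/t½) = 0.07515 = 7.52%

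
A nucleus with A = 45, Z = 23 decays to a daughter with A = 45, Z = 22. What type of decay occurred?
ΔA = 0, ΔZ = -1 ⇒ beta-plus decay (β⁺) or electron capture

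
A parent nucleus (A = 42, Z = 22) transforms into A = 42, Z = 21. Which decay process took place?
ΔA = 0, ΔZ = -1 ⇒ beta-plus decay (β⁺) or electron capture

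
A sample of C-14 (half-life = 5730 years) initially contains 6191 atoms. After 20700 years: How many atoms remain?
N = N₀(1/2)^(t/t½) = 506.1 atoms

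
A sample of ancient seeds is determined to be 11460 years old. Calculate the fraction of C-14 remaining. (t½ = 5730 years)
N/N₀ = (1/2)^(t/t½) = 0.25 = 25%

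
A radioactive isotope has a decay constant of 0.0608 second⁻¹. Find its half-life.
t½ = ln(2)/λ = 11.4 seconds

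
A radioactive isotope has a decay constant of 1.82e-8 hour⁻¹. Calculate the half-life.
t½ = ln(2)/λ = 3.809e7 hours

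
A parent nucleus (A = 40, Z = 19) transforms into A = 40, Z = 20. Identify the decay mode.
ΔA = 0, ΔZ = +1 ⇒ beta-minus decay (β⁻)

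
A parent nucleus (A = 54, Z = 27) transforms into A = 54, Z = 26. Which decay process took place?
ΔA = 0, ΔZ = -1 ⇒ beta-plus decay (β⁺) or electron capture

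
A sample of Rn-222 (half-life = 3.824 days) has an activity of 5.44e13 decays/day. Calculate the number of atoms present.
N = A/λ = 3.001e14 atoms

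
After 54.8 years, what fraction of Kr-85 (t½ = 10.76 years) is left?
N/N₀ = (1/2)^(t/t½) = 0.0293 = 2.93%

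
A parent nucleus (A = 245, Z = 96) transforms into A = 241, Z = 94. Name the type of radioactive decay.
ΔA = -4, ΔZ = -2 ⇒ alpha decay (α)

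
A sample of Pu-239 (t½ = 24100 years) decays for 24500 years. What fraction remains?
N/N₀ = (1/2)^(t/t½) = 0.4943 = 49.4%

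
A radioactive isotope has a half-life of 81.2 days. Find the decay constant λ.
λ = ln(2)/t½ = 0.008536 day⁻¹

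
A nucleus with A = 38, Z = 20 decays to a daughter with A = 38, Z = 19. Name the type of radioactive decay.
ΔA = 0, ΔZ = -1 ⇒ beta-plus decay (β⁺) or electron capture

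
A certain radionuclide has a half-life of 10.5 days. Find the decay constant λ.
λ = ln(2)/t½ = 0.06601 day⁻¹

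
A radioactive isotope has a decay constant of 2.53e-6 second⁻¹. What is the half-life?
t½ = ln(2)/λ = 2.74e5 seconds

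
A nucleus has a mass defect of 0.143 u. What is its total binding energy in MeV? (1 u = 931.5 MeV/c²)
B.E. = Δm × 931.5 = 133.2 MeV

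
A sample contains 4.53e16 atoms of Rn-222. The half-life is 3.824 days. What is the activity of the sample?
A = λN = 8.211e15 decays/day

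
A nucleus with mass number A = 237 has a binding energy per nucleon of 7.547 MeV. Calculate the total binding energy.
B.E. = 7.547 × 237 = 1789 MeV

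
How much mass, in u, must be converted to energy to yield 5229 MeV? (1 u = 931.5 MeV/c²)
m = E/c² = 5.614 u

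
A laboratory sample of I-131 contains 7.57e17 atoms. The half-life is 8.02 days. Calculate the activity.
A = λN = 6.543e16 decays/day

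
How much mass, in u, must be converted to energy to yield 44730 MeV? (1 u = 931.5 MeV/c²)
m = E/c² = 48.02 u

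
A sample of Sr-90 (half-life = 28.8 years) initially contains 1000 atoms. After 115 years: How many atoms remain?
N = N₀(1/2)^(t/t½) = 62.8 atoms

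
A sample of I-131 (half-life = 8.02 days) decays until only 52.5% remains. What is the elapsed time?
t = t½ × log₂(N₀/N) = 7.455 days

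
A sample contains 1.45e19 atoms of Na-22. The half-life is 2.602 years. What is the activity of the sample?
A = λN = 3.863e18 decays/year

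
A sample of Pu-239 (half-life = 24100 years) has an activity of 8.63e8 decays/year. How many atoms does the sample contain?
N = A/λ = 3.001e13 atoms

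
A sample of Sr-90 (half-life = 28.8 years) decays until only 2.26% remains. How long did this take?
t = t½ × log₂(N₀/N) = 157.5 years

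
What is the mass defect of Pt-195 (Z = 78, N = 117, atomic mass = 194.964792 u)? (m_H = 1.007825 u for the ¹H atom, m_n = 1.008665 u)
Δm = Z·m_H + N·m_n − M = 1.659 u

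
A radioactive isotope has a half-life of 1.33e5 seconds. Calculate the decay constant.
λ = ln(2)/t½ = 5.212e-6 second⁻¹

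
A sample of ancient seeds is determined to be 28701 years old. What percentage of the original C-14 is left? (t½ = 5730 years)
N/N₀ = (1/2)^(t/t½) = 0.03106 = 3.11%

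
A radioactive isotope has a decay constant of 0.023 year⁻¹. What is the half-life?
t½ = ln(2)/λ = 30.14 years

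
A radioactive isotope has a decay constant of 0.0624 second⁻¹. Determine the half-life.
t½ = ln(2)/λ = 11.11 seconds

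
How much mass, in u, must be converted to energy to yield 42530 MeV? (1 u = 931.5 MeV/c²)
m = E/c² = 45.66 u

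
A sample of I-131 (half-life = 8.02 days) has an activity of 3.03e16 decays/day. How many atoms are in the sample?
N = A/λ = 3.506e17 atoms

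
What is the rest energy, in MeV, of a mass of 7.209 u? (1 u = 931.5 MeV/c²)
E = mc² = 6715 MeV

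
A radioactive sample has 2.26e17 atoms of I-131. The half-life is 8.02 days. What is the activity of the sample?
A = λN = 1.953e16 decays/day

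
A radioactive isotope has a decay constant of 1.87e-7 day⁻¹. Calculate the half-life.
t½ = ln(2)/λ = 3.707e6 days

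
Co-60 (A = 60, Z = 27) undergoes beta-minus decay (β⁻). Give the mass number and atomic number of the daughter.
Daughter: A = 60, Z = 28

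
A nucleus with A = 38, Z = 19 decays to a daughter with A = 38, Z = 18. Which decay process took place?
ΔA = 0, ΔZ = -1 ⇒ beta-plus decay (β⁺) or electron capture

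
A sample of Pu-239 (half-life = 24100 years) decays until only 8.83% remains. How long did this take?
t = t½ × log₂(N₀/N) = 84380 years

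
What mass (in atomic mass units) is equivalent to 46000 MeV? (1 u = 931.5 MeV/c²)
m = E/c² = 49.38 u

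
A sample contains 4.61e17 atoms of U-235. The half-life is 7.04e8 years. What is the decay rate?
A = λN = 4.539e8 decays/year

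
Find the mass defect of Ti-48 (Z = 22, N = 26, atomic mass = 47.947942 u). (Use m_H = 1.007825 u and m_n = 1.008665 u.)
Δm = Z·m_H + N·m_n − M = 0.4495 u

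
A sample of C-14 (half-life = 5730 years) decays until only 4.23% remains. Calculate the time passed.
t = t½ × log₂(N₀/N) = 26150 years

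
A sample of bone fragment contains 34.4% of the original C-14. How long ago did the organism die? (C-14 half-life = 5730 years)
Age = t½ × log₂(1/ratio) = 8821 years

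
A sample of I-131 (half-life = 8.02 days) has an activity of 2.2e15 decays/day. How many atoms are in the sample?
N = A/λ = 2.545e16 atoms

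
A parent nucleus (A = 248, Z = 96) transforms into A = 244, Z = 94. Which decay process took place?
ΔA = -4, ΔZ = -2 ⇒ alpha decay (α)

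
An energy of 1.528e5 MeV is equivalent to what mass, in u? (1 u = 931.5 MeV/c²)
m = E/c² = 164 u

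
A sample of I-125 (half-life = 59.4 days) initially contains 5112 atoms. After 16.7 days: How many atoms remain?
N = N₀(1/2)^(t/t½) = 4207 atoms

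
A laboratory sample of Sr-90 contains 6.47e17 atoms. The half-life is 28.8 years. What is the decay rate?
A = λN = 1.557e16 decays/year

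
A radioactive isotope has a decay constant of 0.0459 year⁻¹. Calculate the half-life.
t½ = ln(2)/λ = 15.1 years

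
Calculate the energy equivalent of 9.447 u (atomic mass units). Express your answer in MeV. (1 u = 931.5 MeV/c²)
E = mc² = 8800 MeV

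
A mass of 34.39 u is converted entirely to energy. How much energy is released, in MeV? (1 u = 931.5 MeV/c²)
E = mc² = 32030 MeV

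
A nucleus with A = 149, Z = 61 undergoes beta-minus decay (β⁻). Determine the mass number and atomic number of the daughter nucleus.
Daughter: A = 149, Z = 62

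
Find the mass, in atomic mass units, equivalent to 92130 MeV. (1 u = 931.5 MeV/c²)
m = E/c² = 98.9 u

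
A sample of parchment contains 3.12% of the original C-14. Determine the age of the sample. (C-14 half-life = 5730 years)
Age = t½ × log₂(1/ratio) = 28660 years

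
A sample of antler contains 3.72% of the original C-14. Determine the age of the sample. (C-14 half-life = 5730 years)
Age = t½ × log₂(1/ratio) = 27210 years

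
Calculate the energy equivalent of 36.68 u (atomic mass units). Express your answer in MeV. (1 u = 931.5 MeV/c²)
E = mc² = 34170 MeV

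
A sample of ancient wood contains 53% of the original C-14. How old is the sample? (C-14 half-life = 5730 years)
Age = t½ × log₂(1/ratio) = 5248 years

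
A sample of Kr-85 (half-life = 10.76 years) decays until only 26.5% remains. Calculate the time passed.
t = t½ × log₂(N₀/N) = 20.62 years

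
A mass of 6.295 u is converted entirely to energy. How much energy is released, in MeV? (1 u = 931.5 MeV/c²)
E = mc² = 5864 MeV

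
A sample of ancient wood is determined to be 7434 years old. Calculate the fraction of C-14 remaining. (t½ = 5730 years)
N/N₀ = (1/2)^(t/t½) = 0.4069 = 40.7%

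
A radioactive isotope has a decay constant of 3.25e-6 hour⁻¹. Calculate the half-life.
t½ = ln(2)/λ = 2.133e5 hours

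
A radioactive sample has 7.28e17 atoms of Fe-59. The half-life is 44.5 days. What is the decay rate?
A = λN = 1.134e16 decays/day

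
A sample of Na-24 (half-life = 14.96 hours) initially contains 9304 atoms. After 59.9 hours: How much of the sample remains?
N = N₀(1/2)^(t/t½) = 579.9 atoms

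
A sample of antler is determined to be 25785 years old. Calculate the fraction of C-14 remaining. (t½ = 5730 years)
N/N₀ = (1/2)^(t/t½) = 0.04419 = 4.42%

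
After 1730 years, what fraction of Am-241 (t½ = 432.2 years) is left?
N/N₀ = (1/2)^(t/t½) = 0.06238 = 6.24%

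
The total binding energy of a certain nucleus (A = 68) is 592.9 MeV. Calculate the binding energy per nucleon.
B.E./A = 592.9/68 = 8.719 MeV/nucleon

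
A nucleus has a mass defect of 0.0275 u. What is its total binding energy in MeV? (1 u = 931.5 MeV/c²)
B.E. = Δm × 931.5 = 25.62 MeV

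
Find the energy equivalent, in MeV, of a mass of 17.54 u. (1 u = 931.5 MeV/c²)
E = mc² = 16340 MeV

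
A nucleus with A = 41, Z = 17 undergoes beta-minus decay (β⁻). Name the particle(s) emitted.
β⁻: electron (e⁻) + antineutrino (ν̄ₑ)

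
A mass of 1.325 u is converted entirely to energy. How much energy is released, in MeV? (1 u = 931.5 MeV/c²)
E = mc² = 1234 MeV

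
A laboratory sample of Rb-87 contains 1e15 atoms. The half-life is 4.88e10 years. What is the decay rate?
A = λN = 14200 decays/year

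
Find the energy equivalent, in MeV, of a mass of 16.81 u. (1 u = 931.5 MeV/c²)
E = mc² = 15660 MeV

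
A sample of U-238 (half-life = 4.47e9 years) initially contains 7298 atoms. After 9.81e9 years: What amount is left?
N = N₀(1/2)^(t/t½) = 1594 atoms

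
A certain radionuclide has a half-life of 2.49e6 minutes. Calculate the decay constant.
λ = ln(2)/t½ = 2.784e-7 minute⁻¹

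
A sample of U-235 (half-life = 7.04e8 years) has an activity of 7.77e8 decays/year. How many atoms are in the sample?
N = A/λ = 7.892e17 atoms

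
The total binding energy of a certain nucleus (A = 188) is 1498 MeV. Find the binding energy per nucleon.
B.E./A = 1498/188 = 7.968 MeV/nucleon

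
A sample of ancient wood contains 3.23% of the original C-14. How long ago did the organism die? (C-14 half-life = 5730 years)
Age = t½ × log₂(1/ratio) = 28380 years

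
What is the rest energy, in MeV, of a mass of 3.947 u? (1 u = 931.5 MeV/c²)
E = mc² = 3677 MeV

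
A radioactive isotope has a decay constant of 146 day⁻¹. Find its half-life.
t½ = ln(2)/λ = 0.004748 days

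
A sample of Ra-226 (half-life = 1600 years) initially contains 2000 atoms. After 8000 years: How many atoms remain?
N = N₀(1/2)^(t/t½) = 62.5 atoms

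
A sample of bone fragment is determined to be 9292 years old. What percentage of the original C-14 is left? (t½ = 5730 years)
N/N₀ = (1/2)^(t/t½) = 0.325 = 32.5%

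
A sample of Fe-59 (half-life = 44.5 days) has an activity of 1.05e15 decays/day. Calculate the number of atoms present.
N = A/λ = 6.741e16 atoms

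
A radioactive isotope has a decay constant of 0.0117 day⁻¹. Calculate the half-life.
t½ = ln(2)/λ = 59.24 days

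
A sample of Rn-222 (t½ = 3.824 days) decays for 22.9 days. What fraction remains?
N/N₀ = (1/2)^(t/t½) = 0.01575 = 1.58%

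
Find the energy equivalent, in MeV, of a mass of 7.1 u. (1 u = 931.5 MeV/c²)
E = mc² = 6614 MeV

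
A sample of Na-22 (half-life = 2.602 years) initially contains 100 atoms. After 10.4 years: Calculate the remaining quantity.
N = N₀(1/2)^(t/t½) = 6.263 atoms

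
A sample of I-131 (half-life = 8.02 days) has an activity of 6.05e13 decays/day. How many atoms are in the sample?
N = A/λ = 7e14 atoms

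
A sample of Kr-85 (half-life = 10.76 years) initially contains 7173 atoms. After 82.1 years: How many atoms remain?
N = N₀(1/2)^(t/t½) = 36.21 atoms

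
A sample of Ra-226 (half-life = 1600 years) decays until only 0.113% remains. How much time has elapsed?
t = t½ × log₂(N₀/N) = 15660 years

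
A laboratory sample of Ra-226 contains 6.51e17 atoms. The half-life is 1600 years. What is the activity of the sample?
A = λN = 2.82e14 decays/year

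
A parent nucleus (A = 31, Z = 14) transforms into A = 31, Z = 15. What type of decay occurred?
ΔA = 0, ΔZ = +1 ⇒ beta-minus decay (β⁻)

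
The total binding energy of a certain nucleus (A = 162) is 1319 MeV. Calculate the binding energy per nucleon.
B.E./A = 1319/162 = 8.142 MeV/nucleon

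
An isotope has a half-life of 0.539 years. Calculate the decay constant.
λ = ln(2)/t½ = 1.286 year⁻¹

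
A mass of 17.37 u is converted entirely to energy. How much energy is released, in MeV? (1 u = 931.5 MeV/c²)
E = mc² = 16180 MeV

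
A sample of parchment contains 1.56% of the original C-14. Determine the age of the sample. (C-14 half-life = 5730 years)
Age = t½ × log₂(1/ratio) = 34390 years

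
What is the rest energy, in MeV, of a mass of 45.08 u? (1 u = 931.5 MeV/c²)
E = mc² = 41990 MeV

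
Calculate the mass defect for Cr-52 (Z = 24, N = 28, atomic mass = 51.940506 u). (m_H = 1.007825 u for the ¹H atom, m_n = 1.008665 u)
Δm = Z·m_H + N·m_n − M = 0.4899 u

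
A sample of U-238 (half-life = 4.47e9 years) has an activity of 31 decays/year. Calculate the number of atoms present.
N = A/λ = 1.999e11 atoms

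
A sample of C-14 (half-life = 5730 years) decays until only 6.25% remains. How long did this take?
t = t½ × log₂(N₀/N) = 22920 years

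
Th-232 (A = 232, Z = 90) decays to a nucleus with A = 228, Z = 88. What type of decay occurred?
ΔA = -4, ΔZ = -2 ⇒ alpha decay (α)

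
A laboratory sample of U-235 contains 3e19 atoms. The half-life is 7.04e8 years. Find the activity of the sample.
A = λN = 2.954e10 decays/year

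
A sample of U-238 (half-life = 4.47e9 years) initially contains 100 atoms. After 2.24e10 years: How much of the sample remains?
N = N₀(1/2)^(t/t½) = 3.101 atoms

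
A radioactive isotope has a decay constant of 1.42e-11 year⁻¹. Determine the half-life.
t½ = ln(2)/λ = 4.881e10 years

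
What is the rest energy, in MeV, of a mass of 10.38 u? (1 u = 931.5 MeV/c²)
E = mc² = 9669 MeV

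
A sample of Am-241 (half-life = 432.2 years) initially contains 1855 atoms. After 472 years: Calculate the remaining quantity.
N = N₀(1/2)^(t/t½) = 870.1 atoms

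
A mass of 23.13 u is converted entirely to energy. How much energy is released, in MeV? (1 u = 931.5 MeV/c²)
E = mc² = 21550 MeV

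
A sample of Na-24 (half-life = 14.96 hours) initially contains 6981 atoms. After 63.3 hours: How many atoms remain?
N = N₀(1/2)^(t/t½) = 371.7 atoms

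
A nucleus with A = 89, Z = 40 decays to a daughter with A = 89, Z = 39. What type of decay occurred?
ΔA = 0, ΔZ = -1 ⇒ beta-plus decay (β⁺) or electron capture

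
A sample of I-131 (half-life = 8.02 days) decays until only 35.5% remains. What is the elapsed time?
t = t½ × log₂(N₀/N) = 11.98 days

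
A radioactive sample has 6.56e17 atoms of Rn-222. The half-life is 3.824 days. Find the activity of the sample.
A = λN = 1.189e17 decays/day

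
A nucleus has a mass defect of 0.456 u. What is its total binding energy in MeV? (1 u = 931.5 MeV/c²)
B.E. = Δm × 931.5 = 424.8 MeV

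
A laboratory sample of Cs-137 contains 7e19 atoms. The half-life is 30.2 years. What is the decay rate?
A = λN = 1.607e18 decays/year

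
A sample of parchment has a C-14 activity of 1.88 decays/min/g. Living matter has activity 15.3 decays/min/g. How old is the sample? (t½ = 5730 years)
Age = t½ × log₂(A₀/A) = 17330 years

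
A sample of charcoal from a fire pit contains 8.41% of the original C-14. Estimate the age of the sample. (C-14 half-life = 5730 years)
Age = t½ × log₂(1/ratio) = 20470 years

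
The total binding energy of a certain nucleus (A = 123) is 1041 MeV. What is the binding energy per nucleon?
B.E./A = 1041/123 = 8.463 MeV/nucleon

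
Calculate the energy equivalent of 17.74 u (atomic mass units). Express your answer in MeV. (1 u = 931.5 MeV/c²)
E = mc² = 16520 MeV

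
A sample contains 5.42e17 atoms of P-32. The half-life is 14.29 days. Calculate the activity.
A = λN = 2.629e16 decays/day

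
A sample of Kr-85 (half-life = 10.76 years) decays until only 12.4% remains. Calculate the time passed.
t = t½ × log₂(N₀/N) = 32.4 years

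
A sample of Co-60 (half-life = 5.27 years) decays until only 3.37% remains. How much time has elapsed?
t = t½ × log₂(N₀/N) = 25.78 years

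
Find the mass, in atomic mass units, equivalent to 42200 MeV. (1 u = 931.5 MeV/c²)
m = E/c² = 45.3 u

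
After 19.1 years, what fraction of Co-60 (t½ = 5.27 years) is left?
N/N₀ = (1/2)^(t/t½) = 0.08109 = 8.11%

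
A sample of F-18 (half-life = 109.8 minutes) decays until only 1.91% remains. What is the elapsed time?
t = t½ × log₂(N₀/N) = 627 minutes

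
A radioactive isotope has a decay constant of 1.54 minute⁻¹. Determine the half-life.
t½ = ln(2)/λ = 0.4501 minutes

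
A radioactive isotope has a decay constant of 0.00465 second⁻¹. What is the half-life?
t½ = ln(2)/λ = 149.1 seconds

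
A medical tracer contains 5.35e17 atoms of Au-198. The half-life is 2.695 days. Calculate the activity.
A = λN = 1.376e17 decays/day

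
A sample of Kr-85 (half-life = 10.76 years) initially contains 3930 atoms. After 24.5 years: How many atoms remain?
N = N₀(1/2)^(t/t½) = 810.9 atoms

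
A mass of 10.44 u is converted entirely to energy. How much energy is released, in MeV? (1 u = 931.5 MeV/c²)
E = mc² = 9725 MeV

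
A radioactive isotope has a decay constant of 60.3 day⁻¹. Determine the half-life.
t½ = ln(2)/λ = 0.01149 days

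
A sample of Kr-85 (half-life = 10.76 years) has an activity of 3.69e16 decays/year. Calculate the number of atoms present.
N = A/λ = 5.728e17 atoms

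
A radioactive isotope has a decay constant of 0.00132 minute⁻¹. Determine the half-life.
t½ = ln(2)/λ = 525.1 minutes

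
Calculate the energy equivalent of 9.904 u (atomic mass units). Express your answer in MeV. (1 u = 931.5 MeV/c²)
E = mc² = 9226 MeV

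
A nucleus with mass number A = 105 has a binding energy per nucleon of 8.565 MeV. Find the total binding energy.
B.E. = 8.565 × 105 = 899.3 MeV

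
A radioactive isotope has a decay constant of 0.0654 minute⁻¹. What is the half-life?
t½ = ln(2)/λ = 10.6 minutes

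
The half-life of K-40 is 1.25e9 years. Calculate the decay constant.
λ = ln(2)/t½ = 5.545e-10 year⁻¹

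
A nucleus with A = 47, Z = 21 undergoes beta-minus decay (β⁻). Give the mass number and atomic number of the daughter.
Daughter: A = 47, Z = 22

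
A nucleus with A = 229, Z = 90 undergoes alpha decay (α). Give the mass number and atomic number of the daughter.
Daughter: A = 225, Z = 88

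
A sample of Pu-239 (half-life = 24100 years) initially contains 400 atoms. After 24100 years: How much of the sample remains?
N = N₀(1/2)^(t/t½) = 200 atoms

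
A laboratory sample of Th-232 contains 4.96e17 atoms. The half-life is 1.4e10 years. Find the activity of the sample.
A = λN = 2.456e7 decays/year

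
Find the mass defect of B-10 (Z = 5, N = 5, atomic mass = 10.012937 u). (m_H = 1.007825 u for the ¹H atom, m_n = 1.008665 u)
Δm = Z·m_H + N·m_n − M = 0.06951 u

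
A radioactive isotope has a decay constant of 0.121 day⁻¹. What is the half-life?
t½ = ln(2)/λ = 5.728 days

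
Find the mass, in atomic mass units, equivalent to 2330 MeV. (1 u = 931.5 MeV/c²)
m = E/c² = 2.501 u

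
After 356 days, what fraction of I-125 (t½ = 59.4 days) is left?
N/N₀ = (1/2)^(t/t½) = 0.0157 = 1.57%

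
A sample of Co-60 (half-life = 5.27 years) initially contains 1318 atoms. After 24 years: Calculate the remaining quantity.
N = N₀(1/2)^(t/t½) = 56.1 atoms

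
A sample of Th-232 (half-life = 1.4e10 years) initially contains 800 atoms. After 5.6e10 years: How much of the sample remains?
N = N₀(1/2)^(t/t½) = 50 atoms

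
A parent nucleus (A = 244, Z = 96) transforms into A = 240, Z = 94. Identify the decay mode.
ΔA = -4, ΔZ = -2 ⇒ alpha decay (α)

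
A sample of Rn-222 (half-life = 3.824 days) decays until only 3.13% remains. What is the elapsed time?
t = t½ × log₂(N₀/N) = 19.11 days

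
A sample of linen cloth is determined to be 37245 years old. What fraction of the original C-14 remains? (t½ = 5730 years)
N/N₀ = (1/2)^(t/t½) = 0.01105 = 1.1%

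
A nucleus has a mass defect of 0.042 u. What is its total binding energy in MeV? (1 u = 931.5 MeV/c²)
B.E. = Δm × 931.5 = 39.12 MeV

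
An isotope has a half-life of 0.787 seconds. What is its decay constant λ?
λ = ln(2)/t½ = 0.8807 second⁻¹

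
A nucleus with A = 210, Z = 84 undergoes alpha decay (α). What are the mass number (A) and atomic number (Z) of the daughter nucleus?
Daughter: A = 206, Z = 82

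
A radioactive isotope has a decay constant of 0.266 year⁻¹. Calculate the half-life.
t½ = ln(2)/λ = 2.606 years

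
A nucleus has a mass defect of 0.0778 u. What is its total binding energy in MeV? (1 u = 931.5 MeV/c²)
B.E. = Δm × 931.5 = 72.47 MeV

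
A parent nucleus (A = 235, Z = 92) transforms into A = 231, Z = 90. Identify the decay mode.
ΔA = -4, ΔZ = -2 ⇒ alpha decay (α)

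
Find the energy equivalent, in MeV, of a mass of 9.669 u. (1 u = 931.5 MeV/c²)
E = mc² = 9007 MeV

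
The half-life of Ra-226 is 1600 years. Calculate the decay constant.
λ = ln(2)/t½ = 4.332e-4 year⁻¹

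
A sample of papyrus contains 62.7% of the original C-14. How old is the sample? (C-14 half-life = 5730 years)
Age = t½ × log₂(1/ratio) = 3859 years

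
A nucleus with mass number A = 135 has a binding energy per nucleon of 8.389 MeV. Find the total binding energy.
B.E. = 8.389 × 135 = 1133 MeV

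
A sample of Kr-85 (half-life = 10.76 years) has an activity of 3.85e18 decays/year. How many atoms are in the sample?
N = A/λ = 5.977e19 atoms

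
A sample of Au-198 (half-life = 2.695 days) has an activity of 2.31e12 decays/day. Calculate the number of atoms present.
N = A/λ = 8.981e12 atoms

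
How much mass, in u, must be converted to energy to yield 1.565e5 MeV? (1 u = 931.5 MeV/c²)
m = E/c² = 168 u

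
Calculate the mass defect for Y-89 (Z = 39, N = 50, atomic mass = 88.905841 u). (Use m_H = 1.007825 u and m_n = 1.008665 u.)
Δm = Z·m_H + N·m_n − M = 0.8326 u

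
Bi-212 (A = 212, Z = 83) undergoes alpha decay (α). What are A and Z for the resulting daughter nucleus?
Daughter: A = 208, Z = 81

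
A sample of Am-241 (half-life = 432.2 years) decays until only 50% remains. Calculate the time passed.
t = t½ × log₂(N₀/N) = 432.2 years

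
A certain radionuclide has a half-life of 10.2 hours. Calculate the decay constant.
λ = ln(2)/t½ = 0.06796 hour⁻¹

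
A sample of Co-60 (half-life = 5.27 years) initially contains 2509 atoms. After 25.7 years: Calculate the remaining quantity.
N = N₀(1/2)^(t/t½) = 85.4 atoms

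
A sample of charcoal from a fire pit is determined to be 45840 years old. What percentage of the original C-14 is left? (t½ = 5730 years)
N/N₀ = (1/2)^(t/t½) = 0.003906 = 0.391%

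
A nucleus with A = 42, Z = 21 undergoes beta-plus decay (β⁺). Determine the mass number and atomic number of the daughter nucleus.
Daughter: A = 42, Z = 20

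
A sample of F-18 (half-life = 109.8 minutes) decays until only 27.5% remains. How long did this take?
t = t½ × log₂(N₀/N) = 204.5 minutes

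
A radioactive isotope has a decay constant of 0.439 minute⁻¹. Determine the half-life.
t½ = ln(2)/λ = 1.579 minutes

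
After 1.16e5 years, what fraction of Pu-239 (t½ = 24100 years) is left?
N/N₀ = (1/2)^(t/t½) = 0.03557 = 3.56%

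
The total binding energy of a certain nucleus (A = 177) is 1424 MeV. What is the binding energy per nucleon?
B.E./A = 1424/177 = 8.045 MeV/nucleon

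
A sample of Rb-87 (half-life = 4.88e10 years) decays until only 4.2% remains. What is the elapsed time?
t = t½ × log₂(N₀/N) = 2.232e11 years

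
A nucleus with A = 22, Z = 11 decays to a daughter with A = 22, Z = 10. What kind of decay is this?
ΔA = 0, ΔZ = -1 ⇒ beta-plus decay (β⁺) or electron capture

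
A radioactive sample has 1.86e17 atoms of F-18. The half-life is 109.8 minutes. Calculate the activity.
A = λN = 1.174e15 decays/minute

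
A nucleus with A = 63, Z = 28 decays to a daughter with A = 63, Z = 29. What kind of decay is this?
ΔA = 0, ΔZ = +1 ⇒ beta-minus decay (β⁻)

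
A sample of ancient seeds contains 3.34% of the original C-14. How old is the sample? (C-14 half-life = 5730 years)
Age = t½ × log₂(1/ratio) = 28100 years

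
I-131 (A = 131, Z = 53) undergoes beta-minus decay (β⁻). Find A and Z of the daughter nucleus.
Daughter: A = 131, Z = 54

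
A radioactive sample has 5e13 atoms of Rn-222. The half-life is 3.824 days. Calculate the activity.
A = λN = 9.063e12 decays/day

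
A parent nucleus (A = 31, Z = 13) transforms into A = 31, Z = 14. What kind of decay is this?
ΔA = 0, ΔZ = +1 ⇒ beta-minus decay (β⁻)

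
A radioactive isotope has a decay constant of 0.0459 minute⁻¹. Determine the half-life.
t½ = ln(2)/λ = 15.1 minutes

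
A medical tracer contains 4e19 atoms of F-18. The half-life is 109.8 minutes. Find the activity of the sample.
A = λN = 2.525e17 decays/minute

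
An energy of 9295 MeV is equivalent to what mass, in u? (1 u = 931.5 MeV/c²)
m = E/c² = 9.979 u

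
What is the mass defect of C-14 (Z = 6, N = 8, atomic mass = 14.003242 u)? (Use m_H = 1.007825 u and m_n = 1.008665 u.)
Δm = Z·m_H + N·m_n − M = 0.113 u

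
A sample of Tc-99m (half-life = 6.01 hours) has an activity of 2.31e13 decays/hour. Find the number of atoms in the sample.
N = A/λ = 2.003e14 atoms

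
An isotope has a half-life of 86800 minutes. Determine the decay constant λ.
λ = ln(2)/t½ = 7.986e-6 minute⁻¹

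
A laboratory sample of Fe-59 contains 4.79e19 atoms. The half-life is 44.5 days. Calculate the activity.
A = λN = 7.461e17 decays/day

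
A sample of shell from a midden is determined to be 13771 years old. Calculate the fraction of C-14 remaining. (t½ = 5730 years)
N/N₀ = (1/2)^(t/t½) = 0.189 = 18.9%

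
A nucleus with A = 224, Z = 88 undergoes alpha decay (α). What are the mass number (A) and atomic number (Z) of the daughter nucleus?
Daughter: A = 220, Z = 86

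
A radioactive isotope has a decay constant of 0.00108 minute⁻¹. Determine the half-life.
t½ = ln(2)/λ = 641.8 minutes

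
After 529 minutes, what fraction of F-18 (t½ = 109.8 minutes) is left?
N/N₀ = (1/2)^(t/t½) = 0.03546 = 3.55%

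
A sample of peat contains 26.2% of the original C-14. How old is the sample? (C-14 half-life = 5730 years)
Age = t½ × log₂(1/ratio) = 11070 years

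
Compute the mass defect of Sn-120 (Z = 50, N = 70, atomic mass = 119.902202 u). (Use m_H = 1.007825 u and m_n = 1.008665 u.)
Δm = Z·m_H + N·m_n − M = 1.096 u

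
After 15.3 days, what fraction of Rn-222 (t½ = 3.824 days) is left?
N/N₀ = (1/2)^(t/t½) = 0.06245 = 6.25%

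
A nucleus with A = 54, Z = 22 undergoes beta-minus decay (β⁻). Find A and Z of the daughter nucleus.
Daughter: A = 54, Z = 23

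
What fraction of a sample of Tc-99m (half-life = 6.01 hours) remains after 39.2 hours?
N/N₀ = (1/2)^(t/t½) = 0.01088 = 1.09%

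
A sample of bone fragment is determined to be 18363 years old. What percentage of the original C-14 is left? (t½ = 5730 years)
N/N₀ = (1/2)^(t/t½) = 0.1085 = 10.8%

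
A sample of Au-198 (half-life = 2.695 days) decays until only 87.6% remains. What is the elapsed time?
t = t½ × log₂(N₀/N) = 0.5147 days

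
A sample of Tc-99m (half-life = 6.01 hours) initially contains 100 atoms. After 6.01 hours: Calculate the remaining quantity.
N = N₀(1/2)^(t/t½) = 50 atoms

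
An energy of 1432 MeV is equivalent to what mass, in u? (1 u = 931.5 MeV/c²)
m = E/c² = 1.537 u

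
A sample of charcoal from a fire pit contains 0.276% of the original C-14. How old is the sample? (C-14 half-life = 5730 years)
Age = t½ × log₂(1/ratio) = 48710 years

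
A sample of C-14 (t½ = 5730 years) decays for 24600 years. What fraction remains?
N/N₀ = (1/2)^(t/t½) = 0.05101 = 5.1%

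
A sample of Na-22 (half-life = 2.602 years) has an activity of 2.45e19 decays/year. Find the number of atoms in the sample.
N = A/λ = 9.197e19 atoms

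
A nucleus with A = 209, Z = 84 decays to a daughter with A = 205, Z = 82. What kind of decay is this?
ΔA = -4, ΔZ = -2 ⇒ alpha decay (α)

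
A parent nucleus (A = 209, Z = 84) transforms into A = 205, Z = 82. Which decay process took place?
ΔA = -4, ΔZ = -2 ⇒ alpha decay (α)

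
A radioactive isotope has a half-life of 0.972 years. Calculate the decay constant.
λ = ln(2)/t½ = 0.7131 year⁻¹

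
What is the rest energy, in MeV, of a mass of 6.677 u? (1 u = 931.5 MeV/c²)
E = mc² = 6220 MeV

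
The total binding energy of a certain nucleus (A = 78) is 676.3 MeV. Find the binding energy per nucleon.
B.E./A = 676.3/78 = 8.671 MeV/nucleon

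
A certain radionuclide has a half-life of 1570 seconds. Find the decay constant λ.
λ = ln(2)/t½ = 4.415e-4 second⁻¹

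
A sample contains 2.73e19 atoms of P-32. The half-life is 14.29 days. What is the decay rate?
A = λN = 1.324e18 decays/day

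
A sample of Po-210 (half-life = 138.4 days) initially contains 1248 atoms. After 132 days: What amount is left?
N = N₀(1/2)^(t/t½) = 644.3 atoms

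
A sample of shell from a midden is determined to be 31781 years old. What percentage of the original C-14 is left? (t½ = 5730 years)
N/N₀ = (1/2)^(t/t½) = 0.0214 = 2.14%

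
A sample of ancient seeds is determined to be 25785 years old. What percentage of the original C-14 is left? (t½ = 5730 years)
N/N₀ = (1/2)^(t/t½) = 0.04419 = 4.42%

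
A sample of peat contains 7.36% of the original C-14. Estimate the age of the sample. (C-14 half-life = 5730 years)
Age = t½ × log₂(1/ratio) = 21570 years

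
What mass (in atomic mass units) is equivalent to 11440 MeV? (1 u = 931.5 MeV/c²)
m = E/c² = 12.28 u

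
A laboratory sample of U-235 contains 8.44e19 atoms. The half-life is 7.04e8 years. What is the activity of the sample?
A = λN = 8.31e10 decays/year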